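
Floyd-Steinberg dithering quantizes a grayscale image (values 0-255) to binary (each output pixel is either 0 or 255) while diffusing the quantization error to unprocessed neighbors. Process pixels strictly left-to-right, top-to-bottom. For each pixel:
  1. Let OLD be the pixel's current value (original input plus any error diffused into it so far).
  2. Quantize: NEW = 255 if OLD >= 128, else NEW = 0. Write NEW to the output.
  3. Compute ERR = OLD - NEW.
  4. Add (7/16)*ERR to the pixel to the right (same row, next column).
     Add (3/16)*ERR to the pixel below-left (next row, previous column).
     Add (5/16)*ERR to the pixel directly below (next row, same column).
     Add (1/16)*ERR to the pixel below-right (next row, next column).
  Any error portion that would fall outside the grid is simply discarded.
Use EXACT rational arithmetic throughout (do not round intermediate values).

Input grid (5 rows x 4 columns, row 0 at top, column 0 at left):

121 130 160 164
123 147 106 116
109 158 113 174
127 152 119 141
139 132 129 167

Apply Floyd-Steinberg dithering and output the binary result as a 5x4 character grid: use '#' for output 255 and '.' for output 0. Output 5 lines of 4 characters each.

(0,0): OLD=121 → NEW=0, ERR=121
(0,1): OLD=2927/16 → NEW=255, ERR=-1153/16
(0,2): OLD=32889/256 → NEW=255, ERR=-32391/256
(0,3): OLD=445007/4096 → NEW=0, ERR=445007/4096
(1,0): OLD=37709/256 → NEW=255, ERR=-27571/256
(1,1): OLD=125339/2048 → NEW=0, ERR=125339/2048
(1,2): OLD=7150135/65536 → NEW=0, ERR=7150135/65536
(1,3): OLD=198994225/1048576 → NEW=255, ERR=-68392655/1048576
(2,0): OLD=2844889/32768 → NEW=0, ERR=2844889/32768
(2,1): OLD=239949923/1048576 → NEW=255, ERR=-27436957/1048576
(2,2): OLD=266846639/2097152 → NEW=0, ERR=266846639/2097152
(2,3): OLD=7251275411/33554432 → NEW=255, ERR=-1305104749/33554432
(3,0): OLD=2503577801/16777216 → NEW=255, ERR=-1774612279/16777216
(3,1): OLD=34045849303/268435456 → NEW=0, ERR=34045849303/268435456
(3,2): OLD=881857527337/4294967296 → NEW=255, ERR=-213359133143/4294967296
(3,3): OLD=7907167165087/68719476736 → NEW=0, ERR=7907167165087/68719476736
(4,0): OLD=557169019733/4294967296 → NEW=255, ERR=-538047640747/4294967296
(4,1): OLD=3466963622655/34359738368 → NEW=0, ERR=3466963622655/34359738368
(4,2): OLD=205742998965663/1099511627776 → NEW=255, ERR=-74632466117217/1099511627776
(4,3): OLD=2993421241719305/17592186044416 → NEW=255, ERR=-1492586199606775/17592186044416
Row 0: .##.
Row 1: #..#
Row 2: .#.#
Row 3: #.#.
Row 4: #.##

Answer: .##.
#..#
.#.#
#.#.
#.##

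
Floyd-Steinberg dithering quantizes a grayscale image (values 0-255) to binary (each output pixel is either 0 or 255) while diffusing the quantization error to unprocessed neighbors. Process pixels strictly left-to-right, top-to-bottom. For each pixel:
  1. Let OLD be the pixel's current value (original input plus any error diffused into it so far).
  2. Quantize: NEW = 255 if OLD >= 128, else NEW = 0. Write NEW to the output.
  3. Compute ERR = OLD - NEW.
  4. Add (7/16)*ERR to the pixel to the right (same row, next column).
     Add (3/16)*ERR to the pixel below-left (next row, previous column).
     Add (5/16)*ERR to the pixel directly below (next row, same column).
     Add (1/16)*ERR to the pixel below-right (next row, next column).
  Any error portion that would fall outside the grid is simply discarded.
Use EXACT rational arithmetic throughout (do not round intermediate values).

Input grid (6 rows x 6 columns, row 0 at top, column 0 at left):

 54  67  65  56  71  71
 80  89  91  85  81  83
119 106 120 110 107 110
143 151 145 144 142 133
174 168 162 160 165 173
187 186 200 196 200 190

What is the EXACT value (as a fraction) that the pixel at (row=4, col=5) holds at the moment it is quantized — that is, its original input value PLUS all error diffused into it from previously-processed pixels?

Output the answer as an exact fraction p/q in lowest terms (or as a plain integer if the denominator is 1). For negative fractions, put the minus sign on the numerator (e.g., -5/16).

Answer: 339182580963170033/2251799813685248

Derivation:
(0,0): OLD=54 → NEW=0, ERR=54
(0,1): OLD=725/8 → NEW=0, ERR=725/8
(0,2): OLD=13395/128 → NEW=0, ERR=13395/128
(0,3): OLD=208453/2048 → NEW=0, ERR=208453/2048
(0,4): OLD=3785699/32768 → NEW=0, ERR=3785699/32768
(0,5): OLD=63724341/524288 → NEW=0, ERR=63724341/524288
(1,0): OLD=14575/128 → NEW=0, ERR=14575/128
(1,1): OLD=194697/1024 → NEW=255, ERR=-66423/1024
(1,2): OLD=3934525/32768 → NEW=0, ERR=3934525/32768
(1,3): OLD=25892153/131072 → NEW=255, ERR=-7531207/131072
(1,4): OLD=1015996363/8388608 → NEW=0, ERR=1015996363/8388608
(1,5): OLD=24319132189/134217728 → NEW=255, ERR=-9906388451/134217728
(2,0): OLD=2333427/16384 → NEW=255, ERR=-1844493/16384
(2,1): OLD=34658721/524288 → NEW=0, ERR=34658721/524288
(2,2): OLD=1439622947/8388608 → NEW=255, ERR=-699472093/8388608
(2,3): OLD=5756443339/67108864 → NEW=0, ERR=5756443339/67108864
(2,4): OLD=354219544801/2147483648 → NEW=255, ERR=-193388785439/2147483648
(2,5): OLD=1893433715255/34359738368 → NEW=0, ERR=1893433715255/34359738368
(3,0): OLD=1008428227/8388608 → NEW=0, ERR=1008428227/8388608
(3,1): OLD=13527887751/67108864 → NEW=255, ERR=-3584872569/67108864
(3,2): OLD=62162609541/536870912 → NEW=0, ERR=62162609541/536870912
(3,3): OLD=6850155114255/34359738368 → NEW=255, ERR=-1911578169585/34359738368
(3,4): OLD=28920387842607/274877906944 → NEW=0, ERR=28920387842607/274877906944
(3,5): OLD=838366484949089/4398046511104 → NEW=255, ERR=-283135375382431/4398046511104
(4,0): OLD=216413588749/1073741824 → NEW=255, ERR=-57390576371/1073741824
(4,1): OLD=2699748653097/17179869184 → NEW=255, ERR=-1681117988823/17179869184
(4,2): OLD=77846635795371/549755813888 → NEW=255, ERR=-62341096746069/549755813888
(4,3): OLD=1055237791989623/8796093022208 → NEW=0, ERR=1055237791989623/8796093022208
(4,4): OLD=33047435913665255/140737488355328 → NEW=255, ERR=-2840623616943385/140737488355328
(4,5): OLD=339182580963170033/2251799813685248 → NEW=255, ERR=-235026371526568207/2251799813685248
Target (4,5): original=173, with diffused error = 339182580963170033/2251799813685248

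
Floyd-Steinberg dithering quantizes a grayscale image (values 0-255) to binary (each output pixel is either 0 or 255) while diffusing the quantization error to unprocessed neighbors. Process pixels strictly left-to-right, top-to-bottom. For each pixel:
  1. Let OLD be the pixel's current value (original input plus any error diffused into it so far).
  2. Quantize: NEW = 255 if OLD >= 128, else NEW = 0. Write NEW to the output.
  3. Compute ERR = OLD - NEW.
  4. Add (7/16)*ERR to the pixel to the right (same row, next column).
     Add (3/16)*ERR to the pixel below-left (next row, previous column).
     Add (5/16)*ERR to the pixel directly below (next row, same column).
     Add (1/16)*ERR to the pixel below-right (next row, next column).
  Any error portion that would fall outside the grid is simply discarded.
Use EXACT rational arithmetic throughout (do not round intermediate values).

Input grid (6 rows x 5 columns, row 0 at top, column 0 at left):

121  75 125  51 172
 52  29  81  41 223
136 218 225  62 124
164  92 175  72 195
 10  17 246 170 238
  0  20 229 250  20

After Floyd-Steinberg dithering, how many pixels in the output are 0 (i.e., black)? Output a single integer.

(0,0): OLD=121 → NEW=0, ERR=121
(0,1): OLD=2047/16 → NEW=0, ERR=2047/16
(0,2): OLD=46329/256 → NEW=255, ERR=-18951/256
(0,3): OLD=76239/4096 → NEW=0, ERR=76239/4096
(0,4): OLD=11805865/65536 → NEW=255, ERR=-4905815/65536
(1,0): OLD=29133/256 → NEW=0, ERR=29133/256
(1,1): OLD=230299/2048 → NEW=0, ERR=230299/2048
(1,2): OLD=7769271/65536 → NEW=0, ERR=7769271/65536
(1,3): OLD=20976683/262144 → NEW=0, ERR=20976683/262144
(1,4): OLD=988929569/4194304 → NEW=255, ERR=-80617951/4194304
(2,0): OLD=6312665/32768 → NEW=255, ERR=-2043175/32768
(2,1): OLD=267598819/1048576 → NEW=255, ERR=211939/1048576
(2,2): OLD=4767532137/16777216 → NEW=255, ERR=489342057/16777216
(2,3): OLD=27802449195/268435456 → NEW=0, ERR=27802449195/268435456
(2,4): OLD=722875468141/4294967296 → NEW=255, ERR=-372341192339/4294967296
(3,0): OLD=2425191241/16777216 → NEW=255, ERR=-1852998839/16777216
(3,1): OLD=6081972885/134217728 → NEW=0, ERR=6081972885/134217728
(3,2): OLD=959375865719/4294967296 → NEW=255, ERR=-135840794761/4294967296
(3,3): OLD=653670085855/8589934592 → NEW=0, ERR=653670085855/8589934592
(3,4): OLD=28542552978875/137438953472 → NEW=255, ERR=-6504380156485/137438953472
(4,0): OLD=-34399198425/2147483648 → NEW=0, ERR=-34399198425/2147483648
(4,1): OLD=777867901095/68719476736 → NEW=0, ERR=777867901095/68719476736
(4,2): OLD=283859724337321/1099511627776 → NEW=255, ERR=3484259254441/1099511627776
(4,3): OLD=3242529930064551/17592186044416 → NEW=255, ERR=-1243477511261529/17592186044416
(4,4): OLD=55462614913986065/281474976710656 → NEW=255, ERR=-16313504147231215/281474976710656
(5,0): OLD=-3170268044715/1099511627776 → NEW=0, ERR=-3170268044715/1099511627776
(5,1): OLD=192360832416319/8796093022208 → NEW=0, ERR=192360832416319/8796093022208
(5,2): OLD=63898263709819703/281474976710656 → NEW=255, ERR=-7877855351397577/281474976710656
(5,3): OLD=230807044102340473/1125899906842624 → NEW=255, ERR=-56297432142528647/1125899906842624
(5,4): OLD=-439646698473423005/18014398509481984 → NEW=0, ERR=-439646698473423005/18014398509481984
Output grid:
  Row 0: ..#.#  (3 black, running=3)
  Row 1: ....#  (4 black, running=7)
  Row 2: ###.#  (1 black, running=8)
  Row 3: #.#.#  (2 black, running=10)
  Row 4: ..###  (2 black, running=12)
  Row 5: ..##.  (3 black, running=15)

Answer: 15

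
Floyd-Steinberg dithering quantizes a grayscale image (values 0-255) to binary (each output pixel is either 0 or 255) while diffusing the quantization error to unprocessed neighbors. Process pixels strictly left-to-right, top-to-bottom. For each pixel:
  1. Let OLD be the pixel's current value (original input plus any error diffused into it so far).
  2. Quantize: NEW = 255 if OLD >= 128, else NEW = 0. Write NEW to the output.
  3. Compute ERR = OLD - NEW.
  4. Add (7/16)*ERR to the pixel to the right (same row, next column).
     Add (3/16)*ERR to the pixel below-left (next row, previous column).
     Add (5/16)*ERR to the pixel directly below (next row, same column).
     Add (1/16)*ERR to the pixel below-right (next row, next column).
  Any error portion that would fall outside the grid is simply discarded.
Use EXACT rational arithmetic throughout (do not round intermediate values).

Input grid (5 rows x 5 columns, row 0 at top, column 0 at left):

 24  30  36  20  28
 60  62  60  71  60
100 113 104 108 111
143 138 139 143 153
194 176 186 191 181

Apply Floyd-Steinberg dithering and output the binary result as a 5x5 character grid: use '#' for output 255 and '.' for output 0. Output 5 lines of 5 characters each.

Answer: .....
..#..
#..#.
.##.#
#####

Derivation:
(0,0): OLD=24 → NEW=0, ERR=24
(0,1): OLD=81/2 → NEW=0, ERR=81/2
(0,2): OLD=1719/32 → NEW=0, ERR=1719/32
(0,3): OLD=22273/512 → NEW=0, ERR=22273/512
(0,4): OLD=385287/8192 → NEW=0, ERR=385287/8192
(1,0): OLD=2403/32 → NEW=0, ERR=2403/32
(1,1): OLD=30485/256 → NEW=0, ERR=30485/256
(1,2): OLD=1143385/8192 → NEW=255, ERR=-945575/8192
(1,3): OLD=1516213/32768 → NEW=0, ERR=1516213/32768
(1,4): OLD=51201983/524288 → NEW=0, ERR=51201983/524288
(2,0): OLD=597175/4096 → NEW=255, ERR=-447305/4096
(2,1): OLD=11204909/131072 → NEW=0, ERR=11204909/131072
(2,2): OLD=254695047/2097152 → NEW=0, ERR=254695047/2097152
(2,3): OLD=6264288741/33554432 → NEW=255, ERR=-2292091419/33554432
(2,4): OLD=61485267971/536870912 → NEW=0, ERR=61485267971/536870912
(3,0): OLD=261938663/2097152 → NEW=0, ERR=261938663/2097152
(3,1): OLD=3947769979/16777216 → NEW=255, ERR=-330420101/16777216
(3,2): OLD=86366961561/536870912 → NEW=255, ERR=-50535120999/536870912
(3,3): OLD=117613152761/1073741824 → NEW=0, ERR=117613152761/1073741824
(3,4): OLD=3993317808781/17179869184 → NEW=255, ERR=-387548833139/17179869184
(4,0): OLD=61562764681/268435456 → NEW=255, ERR=-6888276599/268435456
(4,1): OLD=1277976334377/8589934592 → NEW=255, ERR=-912456986583/8589934592
(4,2): OLD=17787177334343/137438953472 → NEW=255, ERR=-17259755801017/137438953472
(4,3): OLD=352229405999273/2199023255552 → NEW=255, ERR=-208521524166487/2199023255552
(4,4): OLD=4901561162558751/35184372088832 → NEW=255, ERR=-4070453720093409/35184372088832
Row 0: .....
Row 1: ..#..
Row 2: #..#.
Row 3: .##.#
Row 4: #####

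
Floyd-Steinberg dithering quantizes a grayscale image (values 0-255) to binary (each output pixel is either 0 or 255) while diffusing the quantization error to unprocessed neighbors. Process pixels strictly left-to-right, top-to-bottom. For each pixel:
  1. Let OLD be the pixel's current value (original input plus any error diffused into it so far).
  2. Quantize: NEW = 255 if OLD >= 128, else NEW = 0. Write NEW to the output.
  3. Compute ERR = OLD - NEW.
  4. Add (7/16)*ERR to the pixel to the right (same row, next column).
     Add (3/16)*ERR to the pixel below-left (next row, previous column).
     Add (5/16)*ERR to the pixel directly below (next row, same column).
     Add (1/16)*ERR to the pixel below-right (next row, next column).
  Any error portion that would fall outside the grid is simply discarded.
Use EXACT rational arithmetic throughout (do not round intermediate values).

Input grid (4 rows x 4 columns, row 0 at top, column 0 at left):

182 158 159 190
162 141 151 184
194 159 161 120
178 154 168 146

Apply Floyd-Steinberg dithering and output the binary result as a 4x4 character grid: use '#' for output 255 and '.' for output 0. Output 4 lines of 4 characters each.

(0,0): OLD=182 → NEW=255, ERR=-73
(0,1): OLD=2017/16 → NEW=0, ERR=2017/16
(0,2): OLD=54823/256 → NEW=255, ERR=-10457/256
(0,3): OLD=705041/4096 → NEW=255, ERR=-339439/4096
(1,0): OLD=41683/256 → NEW=255, ERR=-23597/256
(1,1): OLD=261829/2048 → NEW=0, ERR=261829/2048
(1,2): OLD=12223017/65536 → NEW=255, ERR=-4488663/65536
(1,3): OLD=131685231/1048576 → NEW=0, ERR=131685231/1048576
(2,0): OLD=6198599/32768 → NEW=255, ERR=-2157241/32768
(2,1): OLD=158908029/1048576 → NEW=255, ERR=-108478851/1048576
(2,2): OLD=263974865/2097152 → NEW=0, ERR=263974865/2097152
(2,3): OLD=7047570989/33554432 → NEW=255, ERR=-1508809171/33554432
(3,0): OLD=2315749335/16777216 → NEW=255, ERR=-1962440745/16777216
(3,1): OLD=24154556297/268435456 → NEW=0, ERR=24154556297/268435456
(3,2): OLD=995598307447/4294967296 → NEW=255, ERR=-99618353033/4294967296
(3,3): OLD=8910697786305/68719476736 → NEW=255, ERR=-8612768781375/68719476736
Row 0: #.##
Row 1: #.#.
Row 2: ##.#
Row 3: #.##

Answer: #.##
#.#.
##.#
#.##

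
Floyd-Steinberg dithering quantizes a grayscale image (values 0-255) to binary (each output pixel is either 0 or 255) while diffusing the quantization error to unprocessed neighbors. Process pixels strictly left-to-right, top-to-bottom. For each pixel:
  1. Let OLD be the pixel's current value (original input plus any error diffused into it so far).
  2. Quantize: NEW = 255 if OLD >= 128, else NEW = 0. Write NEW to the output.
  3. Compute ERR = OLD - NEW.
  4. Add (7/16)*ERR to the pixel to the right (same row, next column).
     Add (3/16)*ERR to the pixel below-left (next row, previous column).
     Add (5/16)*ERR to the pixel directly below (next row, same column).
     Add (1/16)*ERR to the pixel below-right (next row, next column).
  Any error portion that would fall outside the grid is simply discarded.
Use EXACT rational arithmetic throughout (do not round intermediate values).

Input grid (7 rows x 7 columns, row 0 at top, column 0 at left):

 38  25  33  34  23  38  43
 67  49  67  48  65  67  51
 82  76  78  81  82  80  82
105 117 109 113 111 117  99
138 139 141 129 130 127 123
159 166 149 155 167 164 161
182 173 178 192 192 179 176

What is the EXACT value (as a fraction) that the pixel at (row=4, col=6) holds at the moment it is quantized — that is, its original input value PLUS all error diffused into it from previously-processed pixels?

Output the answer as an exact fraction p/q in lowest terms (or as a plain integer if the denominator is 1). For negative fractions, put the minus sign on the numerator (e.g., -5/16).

Answer: 1772161350319194777/9007199254740992

Derivation:
(0,0): OLD=38 → NEW=0, ERR=38
(0,1): OLD=333/8 → NEW=0, ERR=333/8
(0,2): OLD=6555/128 → NEW=0, ERR=6555/128
(0,3): OLD=115517/2048 → NEW=0, ERR=115517/2048
(0,4): OLD=1562283/32768 → NEW=0, ERR=1562283/32768
(0,5): OLD=30858925/524288 → NEW=0, ERR=30858925/524288
(0,6): OLD=576722619/8388608 → NEW=0, ERR=576722619/8388608
(1,0): OLD=11095/128 → NEW=0, ERR=11095/128
(1,1): OLD=114593/1024 → NEW=0, ERR=114593/1024
(1,2): OLD=4755957/32768 → NEW=255, ERR=-3599883/32768
(1,3): OLD=3893233/131072 → NEW=0, ERR=3893233/131072
(1,4): OLD=901401811/8388608 → NEW=0, ERR=901401811/8388608
(1,5): OLD=9950613379/67108864 → NEW=255, ERR=-7162146941/67108864
(1,6): OLD=31644651597/1073741824 → NEW=0, ERR=31644651597/1073741824
(2,0): OLD=2131067/16384 → NEW=255, ERR=-2046853/16384
(2,1): OLD=21565497/524288 → NEW=0, ERR=21565497/524288
(2,2): OLD=622669675/8388608 → NEW=0, ERR=622669675/8388608
(2,3): OLD=9129396819/67108864 → NEW=255, ERR=-7983363501/67108864
(2,4): OLD=24363125987/536870912 → NEW=0, ERR=24363125987/536870912
(2,5): OLD=1352814929857/17179869184 → NEW=0, ERR=1352814929857/17179869184
(2,6): OLD=32707755389271/274877906944 → NEW=0, ERR=32707755389271/274877906944
(3,0): OLD=618003851/8388608 → NEW=0, ERR=618003851/8388608
(3,1): OLD=11287380591/67108864 → NEW=255, ERR=-5825379729/67108864
(3,2): OLD=39988640413/536870912 → NEW=0, ERR=39988640413/536870912
(3,3): OLD=261047197227/2147483648 → NEW=0, ERR=261047197227/2147483648
(3,4): OLD=51042894606731/274877906944 → NEW=255, ERR=-19050971663989/274877906944
(3,5): OLD=300018510606481/2199023255552 → NEW=255, ERR=-260732419559279/2199023255552
(3,6): OLD=3139596426471951/35184372088832 → NEW=0, ERR=3139596426471951/35184372088832
(4,0): OLD=155420386565/1073741824 → NEW=255, ERR=-118383778555/1073741824
(4,1): OLD=1412321323777/17179869184 → NEW=0, ERR=1412321323777/17179869184
(4,2): OLD=59816052134447/274877906944 → NEW=255, ERR=-10277814136273/274877906944
(4,3): OLD=312897388051637/2199023255552 → NEW=255, ERR=-247853542114123/2199023255552
(4,4): OLD=781034890736175/17592186044416 → NEW=0, ERR=781034890736175/17592186044416
(4,5): OLD=68550803896496015/562949953421312 → NEW=0, ERR=68550803896496015/562949953421312
(4,6): OLD=1772161350319194777/9007199254740992 → NEW=255, ERR=-524674459639758183/9007199254740992
Target (4,6): original=123, with diffused error = 1772161350319194777/9007199254740992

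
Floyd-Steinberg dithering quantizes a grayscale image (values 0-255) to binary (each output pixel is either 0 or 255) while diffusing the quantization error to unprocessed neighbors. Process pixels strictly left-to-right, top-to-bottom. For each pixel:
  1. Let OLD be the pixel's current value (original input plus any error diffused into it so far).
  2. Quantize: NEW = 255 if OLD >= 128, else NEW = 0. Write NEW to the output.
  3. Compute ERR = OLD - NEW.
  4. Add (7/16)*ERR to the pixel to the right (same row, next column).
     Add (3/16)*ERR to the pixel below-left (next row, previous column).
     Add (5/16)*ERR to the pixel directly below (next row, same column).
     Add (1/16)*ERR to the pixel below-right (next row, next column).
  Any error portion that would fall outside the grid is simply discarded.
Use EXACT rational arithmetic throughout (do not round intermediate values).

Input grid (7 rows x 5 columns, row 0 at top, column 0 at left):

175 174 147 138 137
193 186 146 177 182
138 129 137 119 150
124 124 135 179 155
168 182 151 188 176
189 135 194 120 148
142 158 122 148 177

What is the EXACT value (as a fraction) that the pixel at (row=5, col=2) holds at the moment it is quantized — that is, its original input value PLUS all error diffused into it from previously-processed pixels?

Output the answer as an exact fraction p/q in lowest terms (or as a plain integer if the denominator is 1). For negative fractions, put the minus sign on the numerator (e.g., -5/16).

Answer: 1033000892956615/4398046511104

Derivation:
(0,0): OLD=175 → NEW=255, ERR=-80
(0,1): OLD=139 → NEW=255, ERR=-116
(0,2): OLD=385/4 → NEW=0, ERR=385/4
(0,3): OLD=11527/64 → NEW=255, ERR=-4793/64
(0,4): OLD=106737/1024 → NEW=0, ERR=106737/1024
(1,0): OLD=585/4 → NEW=255, ERR=-435/4
(1,1): OLD=3687/32 → NEW=0, ERR=3687/32
(1,2): OLD=210119/1024 → NEW=255, ERR=-51001/1024
(1,3): OLD=644573/4096 → NEW=255, ERR=-399907/4096
(1,4): OLD=10956191/65536 → NEW=255, ERR=-5755489/65536
(2,0): OLD=64317/512 → NEW=0, ERR=64317/512
(2,1): OLD=3339531/16384 → NEW=255, ERR=-838389/16384
(2,2): OLD=23053785/262144 → NEW=0, ERR=23053785/262144
(2,3): OLD=450406307/4194304 → NEW=0, ERR=450406307/4194304
(2,4): OLD=10967912501/67108864 → NEW=255, ERR=-6144847819/67108864
(3,0): OLD=40281409/262144 → NEW=255, ERR=-26565311/262144
(3,1): OLD=184578529/2097152 → NEW=0, ERR=184578529/2097152
(3,2): OLD=14624690183/67108864 → NEW=255, ERR=-2488070137/67108864
(3,3): OLD=3098172275/16777216 → NEW=255, ERR=-1180017805/16777216
(3,4): OLD=109871745997/1073741824 → NEW=0, ERR=109871745997/1073741824
(4,0): OLD=5128267723/33554432 → NEW=255, ERR=-3428112437/33554432
(4,1): OLD=162695072463/1073741824 → NEW=255, ERR=-111109092657/1073741824
(4,2): OLD=1485291775513/17179869184 → NEW=0, ERR=1485291775513/17179869184
(4,3): OLD=60669295625247/274877906944 → NEW=255, ERR=-9424570645473/274877906944
(4,4): OLD=829386614595033/4398046511104 → NEW=255, ERR=-292115245736487/4398046511104
(5,0): OLD=2365170007885/17179869184 → NEW=255, ERR=-2015696634035/17179869184
(5,1): OLD=8405297672715/137438953472 → NEW=0, ERR=8405297672715/137438953472
(5,2): OLD=1033000892956615/4398046511104 → NEW=255, ERR=-88500967374905/4398046511104
Target (5,2): original=194, with diffused error = 1033000892956615/4398046511104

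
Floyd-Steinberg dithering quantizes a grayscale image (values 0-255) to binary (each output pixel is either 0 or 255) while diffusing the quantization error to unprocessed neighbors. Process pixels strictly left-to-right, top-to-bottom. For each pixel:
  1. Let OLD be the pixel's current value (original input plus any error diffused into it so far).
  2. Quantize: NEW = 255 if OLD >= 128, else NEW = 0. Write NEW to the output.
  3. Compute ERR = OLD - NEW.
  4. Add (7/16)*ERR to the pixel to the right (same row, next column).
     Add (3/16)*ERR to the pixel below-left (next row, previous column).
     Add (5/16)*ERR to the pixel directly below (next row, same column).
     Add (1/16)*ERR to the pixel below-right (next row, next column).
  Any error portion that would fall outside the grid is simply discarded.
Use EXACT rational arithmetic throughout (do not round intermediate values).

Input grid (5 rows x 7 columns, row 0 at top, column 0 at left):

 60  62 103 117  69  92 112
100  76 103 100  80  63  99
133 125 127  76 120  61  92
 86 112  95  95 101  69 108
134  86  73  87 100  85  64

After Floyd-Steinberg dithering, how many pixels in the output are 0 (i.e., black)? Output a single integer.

(0,0): OLD=60 → NEW=0, ERR=60
(0,1): OLD=353/4 → NEW=0, ERR=353/4
(0,2): OLD=9063/64 → NEW=255, ERR=-7257/64
(0,3): OLD=69009/1024 → NEW=0, ERR=69009/1024
(0,4): OLD=1613559/16384 → NEW=0, ERR=1613559/16384
(0,5): OLD=35412161/262144 → NEW=255, ERR=-31434559/262144
(0,6): OLD=249720135/4194304 → NEW=0, ERR=249720135/4194304
(1,0): OLD=8659/64 → NEW=255, ERR=-7661/64
(1,1): OLD=17253/512 → NEW=0, ERR=17253/512
(1,2): OLD=1645929/16384 → NEW=0, ERR=1645929/16384
(1,3): OLD=11559877/65536 → NEW=255, ERR=-5151803/65536
(1,4): OLD=243741183/4194304 → NEW=0, ERR=243741183/4194304
(1,5): OLD=2290756751/33554432 → NEW=0, ERR=2290756751/33554432
(1,6): OLD=75150699393/536870912 → NEW=255, ERR=-61751383167/536870912
(2,0): OLD=834855/8192 → NEW=0, ERR=834855/8192
(2,1): OLD=50193021/262144 → NEW=255, ERR=-16653699/262144
(2,2): OLD=494786935/4194304 → NEW=0, ERR=494786935/4194304
(2,3): OLD=4033893311/33554432 → NEW=0, ERR=4033893311/33554432
(2,4): OLD=53322978527/268435456 → NEW=255, ERR=-15128062753/268435456
(2,5): OLD=341398393573/8589934592 → NEW=0, ERR=341398393573/8589934592
(2,6): OLD=10680495549331/137438953472 → NEW=0, ERR=10680495549331/137438953472
(3,0): OLD=444325847/4194304 → NEW=0, ERR=444325847/4194304
(3,1): OLD=5602992171/33554432 → NEW=255, ERR=-2953387989/33554432
(3,2): OLD=30045252289/268435456 → NEW=0, ERR=30045252289/268435456
(3,3): OLD=191494141791/1073741824 → NEW=255, ERR=-82310023329/1073741824
(3,4): OLD=8908354822103/137438953472 → NEW=0, ERR=8908354822103/137438953472
(3,5): OLD=132849439196053/1099511627776 → NEW=0, ERR=132849439196053/1099511627776
(3,6): OLD=3300820983519883/17592186044416 → NEW=255, ERR=-1185186457806197/17592186044416
(4,0): OLD=80853572121/536870912 → NEW=255, ERR=-56048510439/536870912
(4,1): OLD=347268984869/8589934592 → NEW=0, ERR=347268984869/8589934592
(4,2): OLD=14539658978699/137438953472 → NEW=0, ERR=14539658978699/137438953472
(4,3): OLD=141261227395817/1099511627776 → NEW=255, ERR=-139114237687063/1099511627776
(4,4): OLD=728007993607771/8796093022208 → NEW=0, ERR=728007993607771/8796093022208
(4,5): OLD=42330150110409387/281474976710656 → NEW=255, ERR=-29445968950807893/281474976710656
(4,6): OLD=21303133305750301/4503599627370496 → NEW=0, ERR=21303133305750301/4503599627370496
Output grid:
  Row 0: ..#..#.  (5 black, running=5)
  Row 1: #..#..#  (4 black, running=9)
  Row 2: .#..#..  (5 black, running=14)
  Row 3: .#.#..#  (4 black, running=18)
  Row 4: #..#.#.  (4 black, running=22)

Answer: 22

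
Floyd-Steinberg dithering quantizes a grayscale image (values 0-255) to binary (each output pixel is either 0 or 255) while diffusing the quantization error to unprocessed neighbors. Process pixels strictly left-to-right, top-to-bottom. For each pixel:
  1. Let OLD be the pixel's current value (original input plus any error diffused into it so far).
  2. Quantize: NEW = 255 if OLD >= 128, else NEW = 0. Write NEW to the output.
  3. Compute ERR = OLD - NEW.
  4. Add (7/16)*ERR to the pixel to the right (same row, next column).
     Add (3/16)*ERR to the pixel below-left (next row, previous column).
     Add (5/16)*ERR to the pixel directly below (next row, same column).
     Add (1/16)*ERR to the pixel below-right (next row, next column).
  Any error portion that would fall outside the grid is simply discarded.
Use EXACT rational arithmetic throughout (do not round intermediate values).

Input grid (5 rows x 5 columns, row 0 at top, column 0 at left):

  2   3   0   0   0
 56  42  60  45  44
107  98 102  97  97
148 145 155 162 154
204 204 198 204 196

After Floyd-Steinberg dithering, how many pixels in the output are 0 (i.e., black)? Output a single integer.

Answer: 14

Derivation:
(0,0): OLD=2 → NEW=0, ERR=2
(0,1): OLD=31/8 → NEW=0, ERR=31/8
(0,2): OLD=217/128 → NEW=0, ERR=217/128
(0,3): OLD=1519/2048 → NEW=0, ERR=1519/2048
(0,4): OLD=10633/32768 → NEW=0, ERR=10633/32768
(1,0): OLD=7341/128 → NEW=0, ERR=7341/128
(1,1): OLD=70395/1024 → NEW=0, ERR=70395/1024
(1,2): OLD=2981463/32768 → NEW=0, ERR=2981463/32768
(1,3): OLD=11168043/131072 → NEW=0, ERR=11168043/131072
(1,4): OLD=170760865/2097152 → NEW=0, ERR=170760865/2097152
(2,0): OLD=2257913/16384 → NEW=255, ERR=-1920007/16384
(2,1): OLD=46587011/524288 → NEW=0, ERR=46587011/524288
(2,2): OLD=1590322889/8388608 → NEW=255, ERR=-548772151/8388608
(2,3): OLD=15563873227/134217728 → NEW=0, ERR=15563873227/134217728
(2,4): OLD=383332579277/2147483648 → NEW=255, ERR=-164275750963/2147483648
(3,0): OLD=1074073897/8388608 → NEW=255, ERR=-1065021143/8388608
(3,1): OLD=6552011701/67108864 → NEW=0, ERR=6552011701/67108864
(3,2): OLD=439304251671/2147483648 → NEW=255, ERR=-108304078569/2147483648
(3,3): OLD=677493250031/4294967296 → NEW=255, ERR=-417723410449/4294967296
(3,4): OLD=6514021977835/68719476736 → NEW=0, ERR=6514021977835/68719476736
(4,0): OLD=196098521479/1073741824 → NEW=255, ERR=-77705643641/1073741824
(4,1): OLD=6372271839943/34359738368 → NEW=255, ERR=-2389461443897/34359738368
(4,2): OLD=76790362897161/549755813888 → NEW=255, ERR=-63397369644279/549755813888
(4,3): OLD=1211889089687495/8796093022208 → NEW=255, ERR=-1031114630975545/8796093022208
(4,4): OLD=23680221822030321/140737488355328 → NEW=255, ERR=-12207837708578319/140737488355328
Output grid:
  Row 0: .....  (5 black, running=5)
  Row 1: .....  (5 black, running=10)
  Row 2: #.#.#  (2 black, running=12)
  Row 3: #.##.  (2 black, running=14)
  Row 4: #####  (0 black, running=14)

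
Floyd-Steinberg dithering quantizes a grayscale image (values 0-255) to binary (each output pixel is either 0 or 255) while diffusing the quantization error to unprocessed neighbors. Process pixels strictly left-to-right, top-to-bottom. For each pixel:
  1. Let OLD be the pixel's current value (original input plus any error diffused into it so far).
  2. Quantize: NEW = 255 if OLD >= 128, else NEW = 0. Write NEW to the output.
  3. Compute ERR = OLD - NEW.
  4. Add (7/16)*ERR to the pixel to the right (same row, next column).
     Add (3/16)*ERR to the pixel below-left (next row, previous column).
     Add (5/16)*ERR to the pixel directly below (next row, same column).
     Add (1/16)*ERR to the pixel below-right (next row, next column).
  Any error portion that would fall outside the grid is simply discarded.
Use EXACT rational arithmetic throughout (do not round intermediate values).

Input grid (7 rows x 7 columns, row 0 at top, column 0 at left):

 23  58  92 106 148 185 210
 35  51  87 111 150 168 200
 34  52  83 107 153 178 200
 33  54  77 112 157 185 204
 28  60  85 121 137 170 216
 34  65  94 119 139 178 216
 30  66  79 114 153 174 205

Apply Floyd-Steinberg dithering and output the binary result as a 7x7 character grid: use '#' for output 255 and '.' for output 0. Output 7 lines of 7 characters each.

Answer: ...#.##
..#.###
...#.#.
.#.#.##
...#.##
..#.#.#
...#.##

Derivation:
(0,0): OLD=23 → NEW=0, ERR=23
(0,1): OLD=1089/16 → NEW=0, ERR=1089/16
(0,2): OLD=31175/256 → NEW=0, ERR=31175/256
(0,3): OLD=652401/4096 → NEW=255, ERR=-392079/4096
(0,4): OLD=6954775/65536 → NEW=0, ERR=6954775/65536
(0,5): OLD=242669985/1048576 → NEW=255, ERR=-24716895/1048576
(0,6): OLD=3350197095/16777216 → NEW=255, ERR=-927992985/16777216
(1,0): OLD=14067/256 → NEW=0, ERR=14067/256
(1,1): OLD=246949/2048 → NEW=0, ERR=246949/2048
(1,2): OLD=10755465/65536 → NEW=255, ERR=-5956215/65536
(1,3): OLD=18044309/262144 → NEW=0, ERR=18044309/262144
(1,4): OLD=3403682143/16777216 → NEW=255, ERR=-874507937/16777216
(1,5): OLD=17997346447/134217728 → NEW=255, ERR=-16228174193/134217728
(1,6): OLD=275616028289/2147483648 → NEW=255, ERR=-271992301951/2147483648
(2,0): OLD=2417639/32768 → NEW=0, ERR=2417639/32768
(2,1): OLD=113617245/1048576 → NEW=0, ERR=113617245/1048576
(2,2): OLD=2054302039/16777216 → NEW=0, ERR=2054302039/16777216
(2,3): OLD=22364286047/134217728 → NEW=255, ERR=-11861234593/134217728
(2,4): OLD=85555101071/1073741824 → NEW=0, ERR=85555101071/1073741824
(2,5): OLD=5087636987269/34359738368 → NEW=255, ERR=-3674096296571/34359738368
(2,6): OLD=58318691952115/549755813888 → NEW=0, ERR=58318691952115/549755813888
(3,0): OLD=1281322103/16777216 → NEW=0, ERR=1281322103/16777216
(3,1): OLD=19977443115/134217728 → NEW=255, ERR=-14248077525/134217728
(3,2): OLD=63375541681/1073741824 → NEW=0, ERR=63375541681/1073741824
(3,3): OLD=570366347591/4294967296 → NEW=255, ERR=-524850312889/4294967296
(3,4): OLD=56550096484471/549755813888 → NEW=0, ERR=56550096484471/549755813888
(3,5): OLD=973980234189397/4398046511104 → NEW=255, ERR=-147521626142123/4398046511104
(3,6): OLD=15185035781372107/70368744177664 → NEW=255, ERR=-2758993983932213/70368744177664
(4,0): OLD=68638193689/2147483648 → NEW=0, ERR=68638193689/2147483648
(4,1): OLD=1946467935173/34359738368 → NEW=0, ERR=1946467935173/34359738368
(4,2): OLD=54250691039915/549755813888 → NEW=0, ERR=54250691039915/549755813888
(4,3): OLD=655138229755849/4398046511104 → NEW=255, ERR=-466363630575671/4398046511104
(4,4): OLD=3828982399432203/35184372088832 → NEW=0, ERR=3828982399432203/35184372088832
(4,5): OLD=232168438062142731/1125899906842624 → NEW=255, ERR=-54936038182726389/1125899906842624
(4,6): OLD=3248072755762063293/18014398509481984 → NEW=255, ERR=-1345598864155842627/18014398509481984
(5,0): OLD=30022156972831/549755813888 → NEW=0, ERR=30022156972831/549755813888
(5,1): OLD=558971015385653/4398046511104 → NEW=0, ERR=558971015385653/4398046511104
(5,2): OLD=5773771852985859/35184372088832 → NEW=255, ERR=-3198243029666301/35184372088832
(5,3): OLD=20453894725648175/281474976710656 → NEW=0, ERR=20453894725648175/281474976710656
(5,4): OLD=3405150425069746213/18014398509481984 → NEW=255, ERR=-1188521194848159707/18014398509481984
(5,5): OLD=18257058966245610709/144115188075855872 → NEW=0, ERR=18257058966245610709/144115188075855872
(5,6): OLD=565005735300254485723/2305843009213693952 → NEW=255, ERR=-22984232049237472037/2305843009213693952
(6,0): OLD=4988861650400119/70368744177664 → NEW=0, ERR=4988861650400119/70368744177664
(6,1): OLD=138602484549790819/1125899906842624 → NEW=0, ERR=138602484549790819/1125899906842624
(6,2): OLD=2270179305997509577/18014398509481984 → NEW=0, ERR=2270179305997509577/18014398509481984
(6,3): OLD=25045850159875748311/144115188075855872 → NEW=255, ERR=-11703522799467499049/144115188075855872
(6,4): OLD=36071505502220623845/288230376151711744 → NEW=0, ERR=36071505502220623845/288230376151711744
(6,5): OLD=9678952553986650895801/36893488147419103232 → NEW=255, ERR=271113076394779571641/36893488147419103232
(6,6): OLD=125743501189717994180991/590295810358705651712 → NEW=255, ERR=-24781930451751947005569/590295810358705651712
Row 0: ...#.##
Row 1: ..#.###
Row 2: ...#.#.
Row 3: .#.#.##
Row 4: ...#.##
Row 5: ..#.#.#
Row 6: ...#.##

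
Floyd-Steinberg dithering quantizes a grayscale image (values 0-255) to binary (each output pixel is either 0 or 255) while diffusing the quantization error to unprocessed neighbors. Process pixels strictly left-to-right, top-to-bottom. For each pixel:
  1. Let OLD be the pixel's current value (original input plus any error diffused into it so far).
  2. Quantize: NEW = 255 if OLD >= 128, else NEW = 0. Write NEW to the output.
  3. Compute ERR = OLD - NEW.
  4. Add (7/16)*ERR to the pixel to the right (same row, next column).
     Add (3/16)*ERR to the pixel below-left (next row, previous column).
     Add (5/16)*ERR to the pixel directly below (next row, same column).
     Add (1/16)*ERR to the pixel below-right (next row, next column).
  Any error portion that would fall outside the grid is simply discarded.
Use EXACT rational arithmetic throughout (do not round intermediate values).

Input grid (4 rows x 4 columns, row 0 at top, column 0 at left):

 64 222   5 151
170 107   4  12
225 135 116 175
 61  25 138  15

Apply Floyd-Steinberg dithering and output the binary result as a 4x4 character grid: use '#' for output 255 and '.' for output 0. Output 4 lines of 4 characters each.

(0,0): OLD=64 → NEW=0, ERR=64
(0,1): OLD=250 → NEW=255, ERR=-5
(0,2): OLD=45/16 → NEW=0, ERR=45/16
(0,3): OLD=38971/256 → NEW=255, ERR=-26309/256
(1,0): OLD=3025/16 → NEW=255, ERR=-1055/16
(1,1): OLD=10383/128 → NEW=0, ERR=10383/128
(1,2): OLD=85139/4096 → NEW=0, ERR=85139/4096
(1,3): OLD=-710795/65536 → NEW=0, ERR=-710795/65536
(2,0): OLD=449749/2048 → NEW=255, ERR=-72491/2048
(2,1): OLD=9479103/65536 → NEW=255, ERR=-7232577/65536
(2,2): OLD=10125201/131072 → NEW=0, ERR=10125201/131072
(2,3): OLD=433494505/2097152 → NEW=255, ERR=-101279255/2097152
(3,0): OLD=30666845/1048576 → NEW=0, ERR=30666845/1048576
(3,1): OLD=261381587/16777216 → NEW=0, ERR=261381587/16777216
(3,2): OLD=41071650845/268435456 → NEW=255, ERR=-27379390435/268435456
(3,3): OLD=-171313535157/4294967296 → NEW=0, ERR=-171313535157/4294967296
Row 0: .#.#
Row 1: #...
Row 2: ##.#
Row 3: ..#.

Answer: .#.#
#...
##.#
..#.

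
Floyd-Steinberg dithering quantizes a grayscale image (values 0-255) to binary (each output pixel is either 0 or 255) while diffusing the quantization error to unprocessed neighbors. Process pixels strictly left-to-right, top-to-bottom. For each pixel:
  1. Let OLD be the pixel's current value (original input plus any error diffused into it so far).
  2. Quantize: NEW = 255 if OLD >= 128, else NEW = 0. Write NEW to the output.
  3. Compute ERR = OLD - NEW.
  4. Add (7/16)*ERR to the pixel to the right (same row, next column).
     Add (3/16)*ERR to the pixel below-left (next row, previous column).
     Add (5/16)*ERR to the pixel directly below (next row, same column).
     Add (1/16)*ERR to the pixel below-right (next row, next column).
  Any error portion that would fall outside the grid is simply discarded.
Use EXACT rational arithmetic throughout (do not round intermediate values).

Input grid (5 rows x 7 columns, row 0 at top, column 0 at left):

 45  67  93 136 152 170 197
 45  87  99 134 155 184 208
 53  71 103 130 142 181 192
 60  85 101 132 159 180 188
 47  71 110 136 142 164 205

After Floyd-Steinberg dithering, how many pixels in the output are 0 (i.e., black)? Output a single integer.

Answer: 17

Derivation:
(0,0): OLD=45 → NEW=0, ERR=45
(0,1): OLD=1387/16 → NEW=0, ERR=1387/16
(0,2): OLD=33517/256 → NEW=255, ERR=-31763/256
(0,3): OLD=334715/4096 → NEW=0, ERR=334715/4096
(0,4): OLD=12304477/65536 → NEW=255, ERR=-4407203/65536
(0,5): OLD=147407499/1048576 → NEW=255, ERR=-119979381/1048576
(0,6): OLD=2465255885/16777216 → NEW=255, ERR=-1812934195/16777216
(1,0): OLD=19281/256 → NEW=0, ERR=19281/256
(1,1): OLD=259255/2048 → NEW=0, ERR=259255/2048
(1,2): OLD=8935811/65536 → NEW=255, ERR=-7775869/65536
(1,3): OLD=22875591/262144 → NEW=0, ERR=22875591/262144
(1,4): OLD=2614157685/16777216 → NEW=255, ERR=-1664032395/16777216
(1,5): OLD=10789250053/134217728 → NEW=0, ERR=10789250053/134217728
(1,6): OLD=434326620587/2147483648 → NEW=255, ERR=-113281709653/2147483648
(2,0): OLD=3285709/32768 → NEW=0, ERR=3285709/32768
(2,1): OLD=143537951/1048576 → NEW=255, ERR=-123848929/1048576
(2,2): OLD=646286877/16777216 → NEW=0, ERR=646286877/16777216
(2,3): OLD=19879043445/134217728 → NEW=255, ERR=-14346477195/134217728
(2,4): OLD=91018047301/1073741824 → NEW=0, ERR=91018047301/1073741824
(2,5): OLD=7803664035543/34359738368 → NEW=255, ERR=-958069248297/34359738368
(2,6): OLD=92546142769745/549755813888 → NEW=255, ERR=-47641589771695/549755813888
(3,0): OLD=1160799613/16777216 → NEW=0, ERR=1160799613/16777216
(3,1): OLD=12327920185/134217728 → NEW=0, ERR=12327920185/134217728
(3,2): OLD=135075335163/1073741824 → NEW=0, ERR=135075335163/1073741824
(3,3): OLD=738456873165/4294967296 → NEW=255, ERR=-356759787315/4294967296
(3,4): OLD=75448607979901/549755813888 → NEW=255, ERR=-64739124561539/549755813888
(3,5): OLD=478576901552967/4398046511104 → NEW=0, ERR=478576901552967/4398046511104
(3,6): OLD=14551065761621785/70368744177664 → NEW=255, ERR=-3392964003682535/70368744177664
(4,0): OLD=184347476531/2147483648 → NEW=0, ERR=184347476531/2147483648
(4,1): OLD=5675241736087/34359738368 → NEW=255, ERR=-3086491547753/34359738368
(4,2): OLD=55073464991289/549755813888 → NEW=0, ERR=55073464991289/549755813888
(4,3): OLD=614198919998275/4398046511104 → NEW=255, ERR=-507302940333245/4398046511104
(4,4): OLD=2461042395441177/35184372088832 → NEW=0, ERR=2461042395441177/35184372088832
(4,5): OLD=238922830427679577/1125899906842624 → NEW=255, ERR=-48181645817189543/1125899906842624
(4,6): OLD=3206758740226436671/18014398509481984 → NEW=255, ERR=-1386912879691469249/18014398509481984
Output grid:
  Row 0: ..#.###  (3 black, running=3)
  Row 1: ..#.#.#  (4 black, running=7)
  Row 2: .#.#.##  (3 black, running=10)
  Row 3: ...##.#  (4 black, running=14)
  Row 4: .#.#.##  (3 black, running=17)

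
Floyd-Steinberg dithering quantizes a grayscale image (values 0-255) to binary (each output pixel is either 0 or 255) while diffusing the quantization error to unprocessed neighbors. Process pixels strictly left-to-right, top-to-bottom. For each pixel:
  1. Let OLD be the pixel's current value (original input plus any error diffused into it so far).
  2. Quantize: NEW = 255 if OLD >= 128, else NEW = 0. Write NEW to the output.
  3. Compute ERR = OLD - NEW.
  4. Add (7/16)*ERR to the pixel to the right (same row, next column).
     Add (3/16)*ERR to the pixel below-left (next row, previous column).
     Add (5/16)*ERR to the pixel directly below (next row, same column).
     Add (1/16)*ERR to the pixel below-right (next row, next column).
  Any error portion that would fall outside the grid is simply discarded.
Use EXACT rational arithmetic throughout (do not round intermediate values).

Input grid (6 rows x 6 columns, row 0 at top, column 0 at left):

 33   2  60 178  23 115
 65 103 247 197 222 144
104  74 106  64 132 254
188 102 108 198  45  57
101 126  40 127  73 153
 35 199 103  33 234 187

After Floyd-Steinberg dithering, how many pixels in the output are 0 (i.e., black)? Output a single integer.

(0,0): OLD=33 → NEW=0, ERR=33
(0,1): OLD=263/16 → NEW=0, ERR=263/16
(0,2): OLD=17201/256 → NEW=0, ERR=17201/256
(0,3): OLD=849495/4096 → NEW=255, ERR=-194985/4096
(0,4): OLD=142433/65536 → NEW=0, ERR=142433/65536
(0,5): OLD=121583271/1048576 → NEW=0, ERR=121583271/1048576
(1,0): OLD=20069/256 → NEW=0, ERR=20069/256
(1,1): OLD=321731/2048 → NEW=255, ERR=-200509/2048
(1,2): OLD=14238719/65536 → NEW=255, ERR=-2472961/65536
(1,3): OLD=44622675/262144 → NEW=255, ERR=-22224045/262144
(1,4): OLD=3428496985/16777216 → NEW=255, ERR=-849693095/16777216
(1,5): OLD=42469978527/268435456 → NEW=255, ERR=-25981062753/268435456
(2,0): OLD=3609105/32768 → NEW=0, ERR=3609105/32768
(2,1): OLD=93759435/1048576 → NEW=0, ERR=93759435/1048576
(2,2): OLD=1867514913/16777216 → NEW=0, ERR=1867514913/16777216
(2,3): OLD=9979310937/134217728 → NEW=0, ERR=9979310937/134217728
(2,4): OLD=537969978251/4294967296 → NEW=0, ERR=537969978251/4294967296
(2,5): OLD=18924530486141/68719476736 → NEW=255, ERR=1401063918461/68719476736
(3,0): OLD=4012851713/16777216 → NEW=255, ERR=-265338367/16777216
(3,1): OLD=20237104621/134217728 → NEW=255, ERR=-13988416019/134217728
(3,2): OLD=125324529431/1073741824 → NEW=0, ERR=125324529431/1073741824
(3,3): OLD=20804226720197/68719476736 → NEW=255, ERR=3280760152517/68719476736
(3,4): OLD=62396770766373/549755813888 → NEW=0, ERR=62396770766373/549755813888
(3,5): OLD=1063057411585035/8796093022208 → NEW=0, ERR=1063057411585035/8796093022208
(4,0): OLD=164317065711/2147483648 → NEW=0, ERR=164317065711/2147483648
(4,1): OLD=5078457078435/34359738368 → NEW=255, ERR=-3683276205405/34359738368
(4,2): OLD=35198659109113/1099511627776 → NEW=0, ERR=35198659109113/1099511627776
(4,3): OLD=3245771996341565/17592186044416 → NEW=255, ERR=-1240235444984515/17592186044416
(4,4): OLD=29067727576160525/281474976710656 → NEW=0, ERR=29067727576160525/281474976710656
(4,5): OLD=1094561168506798139/4503599627370496 → NEW=255, ERR=-53856736472678341/4503599627370496
(5,0): OLD=21336990126745/549755813888 → NEW=0, ERR=21336990126745/549755813888
(5,1): OLD=3399965006719785/17592186044416 → NEW=255, ERR=-1086042434606295/17592186044416
(5,2): OLD=9299487267780819/140737488355328 → NEW=0, ERR=9299487267780819/140737488355328
(5,3): OLD=275806813313811137/4503599627370496 → NEW=0, ERR=275806813313811137/4503599627370496
(5,4): OLD=2579809052603823265/9007199254740992 → NEW=255, ERR=282973242644870305/9007199254740992
(5,5): OLD=29321952786409493589/144115188075855872 → NEW=255, ERR=-7427420172933753771/144115188075855872
Output grid:
  Row 0: ...#..  (5 black, running=5)
  Row 1: .#####  (1 black, running=6)
  Row 2: .....#  (5 black, running=11)
  Row 3: ##.#..  (3 black, running=14)
  Row 4: .#.#.#  (3 black, running=17)
  Row 5: .#..##  (3 black, running=20)

Answer: 20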